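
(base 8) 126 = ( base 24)3E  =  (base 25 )3b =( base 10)86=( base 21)42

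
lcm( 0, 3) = 0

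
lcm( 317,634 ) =634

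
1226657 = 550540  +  676117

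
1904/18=952/9 = 105.78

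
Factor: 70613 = 241^1 * 293^1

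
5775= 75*77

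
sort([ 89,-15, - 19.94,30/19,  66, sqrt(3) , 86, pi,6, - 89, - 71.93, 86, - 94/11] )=[ - 89, - 71.93, - 19.94, - 15 , - 94/11,  30/19  ,  sqrt( 3 ), pi, 6,  66, 86,  86, 89]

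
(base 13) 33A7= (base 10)7235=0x1c43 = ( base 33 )6L8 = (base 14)28cb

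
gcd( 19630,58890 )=19630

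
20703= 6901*3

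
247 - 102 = 145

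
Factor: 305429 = 43^1*7103^1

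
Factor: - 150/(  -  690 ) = 5/23= 5^1 * 23^( - 1 )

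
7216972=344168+6872804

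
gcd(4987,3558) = 1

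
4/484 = 1/121 = 0.01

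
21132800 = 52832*400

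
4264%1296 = 376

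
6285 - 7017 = -732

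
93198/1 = 93198 = 93198.00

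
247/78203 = 247/78203 = 0.00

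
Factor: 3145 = 5^1 *17^1*37^1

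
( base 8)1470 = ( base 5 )11244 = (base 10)824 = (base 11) 68A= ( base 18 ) 29e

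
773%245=38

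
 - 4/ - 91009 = 4/91009 = 0.00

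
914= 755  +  159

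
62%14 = 6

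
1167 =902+265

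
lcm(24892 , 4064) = 199136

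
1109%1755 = 1109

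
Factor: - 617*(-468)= 288756= 2^2*3^2*13^1*617^1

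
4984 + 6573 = 11557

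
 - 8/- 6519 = 8/6519 = 0.00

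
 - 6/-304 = 3/152  =  0.02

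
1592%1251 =341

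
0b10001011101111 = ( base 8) 21357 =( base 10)8943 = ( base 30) 9S3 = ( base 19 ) 15ed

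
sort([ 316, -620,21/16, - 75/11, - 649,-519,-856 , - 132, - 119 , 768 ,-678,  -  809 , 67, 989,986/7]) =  [ - 856,  -  809,-678, - 649,-620,-519, - 132,  -  119,-75/11, 21/16,67 , 986/7 , 316, 768 , 989 ]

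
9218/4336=4609/2168 = 2.13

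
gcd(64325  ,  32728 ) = 1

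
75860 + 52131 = 127991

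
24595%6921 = 3832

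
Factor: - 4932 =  - 2^2*3^2 * 137^1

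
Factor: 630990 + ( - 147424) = 2^1 * 241783^1 = 483566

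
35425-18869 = 16556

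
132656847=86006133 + 46650714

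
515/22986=515/22986= 0.02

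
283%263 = 20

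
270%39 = 36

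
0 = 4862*0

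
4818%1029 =702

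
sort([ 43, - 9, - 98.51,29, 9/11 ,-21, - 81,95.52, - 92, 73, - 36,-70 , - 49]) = [ - 98.51, - 92, - 81 , - 70, - 49,-36, - 21, - 9,  9/11,  29, 43, 73,95.52 ]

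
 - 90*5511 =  - 495990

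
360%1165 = 360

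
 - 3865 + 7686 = 3821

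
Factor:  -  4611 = -3^1*29^1*53^1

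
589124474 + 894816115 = 1483940589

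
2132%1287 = 845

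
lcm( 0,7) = 0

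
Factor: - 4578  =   - 2^1 * 3^1*7^1*109^1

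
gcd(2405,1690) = 65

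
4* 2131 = 8524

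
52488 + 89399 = 141887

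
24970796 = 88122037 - 63151241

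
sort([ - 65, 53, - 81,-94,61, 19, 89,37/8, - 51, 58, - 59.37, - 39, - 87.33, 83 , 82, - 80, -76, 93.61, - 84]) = [ - 94,-87.33, - 84, - 81, - 80,-76, - 65 , - 59.37, - 51, - 39,37/8,19, 53,58,61, 82, 83, 89, 93.61] 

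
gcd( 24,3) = 3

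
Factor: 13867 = 7^2*283^1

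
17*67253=1143301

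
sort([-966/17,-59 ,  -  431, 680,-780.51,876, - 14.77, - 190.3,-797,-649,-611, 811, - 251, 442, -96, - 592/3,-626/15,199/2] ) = [-797, - 780.51, - 649 ,-611, - 431, - 251, - 592/3, - 190.3, -96, -59, - 966/17, - 626/15, -14.77, 199/2, 442 , 680, 811,876 ] 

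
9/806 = 9/806  =  0.01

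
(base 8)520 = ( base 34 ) 9U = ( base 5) 2321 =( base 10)336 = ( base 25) db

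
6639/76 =6639/76 = 87.36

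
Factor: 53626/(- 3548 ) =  - 2^( - 1 ) * 887^( - 1 )*26813^1=- 26813/1774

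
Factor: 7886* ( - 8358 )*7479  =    -  492949775052 =- 2^2 *3^4 * 7^1*199^1 * 277^1*3943^1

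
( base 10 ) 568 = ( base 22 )13I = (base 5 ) 4233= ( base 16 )238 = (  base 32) HO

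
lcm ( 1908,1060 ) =9540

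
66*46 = 3036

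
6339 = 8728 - 2389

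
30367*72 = 2186424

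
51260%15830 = 3770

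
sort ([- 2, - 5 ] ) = [  -  5,- 2]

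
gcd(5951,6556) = 11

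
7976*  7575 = 60418200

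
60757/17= 3573 + 16/17 = 3573.94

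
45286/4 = 11321 + 1/2=11321.50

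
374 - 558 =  - 184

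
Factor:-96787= - 96787^1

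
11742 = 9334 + 2408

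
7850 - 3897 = 3953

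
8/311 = 8/311=0.03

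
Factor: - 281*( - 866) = 2^1*281^1*433^1= 243346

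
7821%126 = 9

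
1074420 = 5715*188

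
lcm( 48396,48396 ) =48396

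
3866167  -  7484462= - 3618295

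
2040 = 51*40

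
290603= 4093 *71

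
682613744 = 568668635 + 113945109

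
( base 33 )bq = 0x185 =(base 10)389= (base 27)eb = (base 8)605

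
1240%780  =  460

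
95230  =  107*890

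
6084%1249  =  1088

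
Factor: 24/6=4= 2^2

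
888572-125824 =762748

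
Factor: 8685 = 3^2*5^1*193^1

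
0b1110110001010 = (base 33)6v5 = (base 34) 6IE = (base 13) 3599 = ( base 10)7562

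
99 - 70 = 29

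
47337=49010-1673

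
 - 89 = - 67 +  - 22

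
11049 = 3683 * 3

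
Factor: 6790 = 2^1*5^1*7^1*97^1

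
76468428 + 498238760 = 574707188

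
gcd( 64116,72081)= 9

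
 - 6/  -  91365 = 2/30455 = 0.00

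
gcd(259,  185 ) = 37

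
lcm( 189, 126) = 378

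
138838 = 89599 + 49239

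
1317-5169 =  - 3852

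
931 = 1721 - 790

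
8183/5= 8183/5 = 1636.60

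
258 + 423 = 681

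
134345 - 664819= - 530474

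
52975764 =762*69522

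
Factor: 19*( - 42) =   -  2^1 *3^1*7^1*19^1 = - 798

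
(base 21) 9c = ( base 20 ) A1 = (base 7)405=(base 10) 201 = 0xC9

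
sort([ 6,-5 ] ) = [ - 5,6 ] 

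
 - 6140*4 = - 24560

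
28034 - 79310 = - 51276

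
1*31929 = 31929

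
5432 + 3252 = 8684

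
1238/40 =619/20 =30.95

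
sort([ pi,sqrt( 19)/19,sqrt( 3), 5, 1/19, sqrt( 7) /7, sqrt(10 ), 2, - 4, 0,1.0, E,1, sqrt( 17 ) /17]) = [-4, 0,1/19, sqrt(19)/19,  sqrt(17)/17 , sqrt( 7)/7,1.0,1, sqrt( 3 ), 2,E, pi, sqrt(10 ), 5 ] 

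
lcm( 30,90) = 90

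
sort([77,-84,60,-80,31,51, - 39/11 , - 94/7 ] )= [-84,-80, - 94/7, - 39/11,31,51,60, 77]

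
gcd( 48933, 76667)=1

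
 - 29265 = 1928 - 31193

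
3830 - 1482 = 2348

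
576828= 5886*98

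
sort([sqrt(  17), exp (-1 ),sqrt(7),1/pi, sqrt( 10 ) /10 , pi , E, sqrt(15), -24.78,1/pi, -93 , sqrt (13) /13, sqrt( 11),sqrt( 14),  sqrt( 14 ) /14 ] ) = [  -  93,-24.78 , sqrt(14)/14,  sqrt( 13 ) /13, sqrt(10 ) /10, 1/pi,1/pi, exp( - 1 ),sqrt( 7 ), E,pi, sqrt (11) , sqrt(14 ) , sqrt(15), sqrt(17 )]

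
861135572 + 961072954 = 1822208526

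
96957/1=96957 = 96957.00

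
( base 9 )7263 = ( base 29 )69f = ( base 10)5322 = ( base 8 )12312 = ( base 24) 95i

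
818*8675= 7096150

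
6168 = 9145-2977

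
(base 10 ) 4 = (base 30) 4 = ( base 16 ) 4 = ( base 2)100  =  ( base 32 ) 4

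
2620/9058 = 1310/4529 = 0.29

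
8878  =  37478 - 28600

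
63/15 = 4 + 1/5 = 4.20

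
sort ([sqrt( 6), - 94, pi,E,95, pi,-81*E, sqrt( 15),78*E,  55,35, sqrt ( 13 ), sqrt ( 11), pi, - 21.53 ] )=[ - 81*E,- 94,-21.53, sqrt ( 6 ),E, pi, pi,pi,sqrt( 11 ),sqrt(13 ),sqrt( 15),35,  55,95,  78*E ] 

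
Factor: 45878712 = 2^3*3^1*  11^1*173783^1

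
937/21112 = 937/21112 =0.04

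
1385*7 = 9695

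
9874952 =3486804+6388148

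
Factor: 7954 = 2^1*41^1* 97^1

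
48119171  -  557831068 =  - 509711897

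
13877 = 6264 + 7613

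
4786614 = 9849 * 486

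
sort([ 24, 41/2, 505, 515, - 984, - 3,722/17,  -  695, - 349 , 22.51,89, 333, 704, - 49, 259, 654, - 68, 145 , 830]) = [- 984 , - 695, -349, - 68, - 49, - 3, 41/2,22.51,24, 722/17,89, 145,259, 333, 505,515, 654, 704, 830 ] 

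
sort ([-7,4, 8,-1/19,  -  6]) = [ - 7,  -  6, - 1/19,4,8] 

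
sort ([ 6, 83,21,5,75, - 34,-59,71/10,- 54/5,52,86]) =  [ - 59, - 34, - 54/5, 5, 6,71/10,21,52, 75,83,86] 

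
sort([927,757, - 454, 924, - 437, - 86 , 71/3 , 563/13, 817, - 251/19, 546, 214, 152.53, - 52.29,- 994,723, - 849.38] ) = [ - 994, - 849.38, - 454, - 437, - 86, - 52.29, - 251/19,71/3, 563/13, 152.53, 214, 546, 723, 757, 817, 924, 927] 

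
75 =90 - 15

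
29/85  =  29/85 = 0.34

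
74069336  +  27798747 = 101868083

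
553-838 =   -  285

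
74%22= 8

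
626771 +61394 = 688165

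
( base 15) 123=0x102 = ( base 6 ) 1110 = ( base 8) 402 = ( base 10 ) 258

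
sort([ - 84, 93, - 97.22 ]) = [ - 97.22, - 84,  93 ] 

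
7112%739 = 461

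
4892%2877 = 2015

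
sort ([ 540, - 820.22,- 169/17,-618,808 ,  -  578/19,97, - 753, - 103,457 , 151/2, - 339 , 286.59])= [- 820.22, - 753,-618 ,- 339 ,- 103, - 578/19 , - 169/17,151/2,97,286.59,457,  540,808 ] 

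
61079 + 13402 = 74481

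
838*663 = 555594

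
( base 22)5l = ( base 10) 131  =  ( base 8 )203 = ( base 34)3T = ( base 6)335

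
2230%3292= 2230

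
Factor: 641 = 641^1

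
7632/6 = 1272 = 1272.00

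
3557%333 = 227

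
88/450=44/225  =  0.20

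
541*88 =47608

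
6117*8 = 48936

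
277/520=277/520 = 0.53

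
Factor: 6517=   7^3 * 19^1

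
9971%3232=275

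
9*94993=854937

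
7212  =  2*3606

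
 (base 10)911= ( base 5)12121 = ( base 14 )491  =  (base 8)1617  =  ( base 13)551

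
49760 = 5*9952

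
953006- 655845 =297161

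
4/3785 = 4/3785 = 0.00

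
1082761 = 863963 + 218798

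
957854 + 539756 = 1497610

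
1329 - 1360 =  - 31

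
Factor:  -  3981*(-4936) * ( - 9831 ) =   -  2^3*3^2 * 29^1 * 113^1 * 617^1 * 1327^1=-193181273496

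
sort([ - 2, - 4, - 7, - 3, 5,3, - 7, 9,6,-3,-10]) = [-10,-7,- 7, - 4, - 3 ,- 3, - 2,3, 5, 6,9]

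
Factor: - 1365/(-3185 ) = 3^1*7^( - 1 ) = 3/7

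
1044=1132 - 88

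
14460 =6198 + 8262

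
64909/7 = 9272 + 5/7 = 9272.71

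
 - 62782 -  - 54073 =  - 8709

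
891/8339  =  891/8339 =0.11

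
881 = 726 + 155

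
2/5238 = 1/2619 = 0.00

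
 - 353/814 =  - 1  +  461/814 = - 0.43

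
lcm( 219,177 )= 12921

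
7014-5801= 1213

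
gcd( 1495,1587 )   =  23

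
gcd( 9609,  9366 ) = 3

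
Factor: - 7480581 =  - 3^1 * 43^1*103^1*563^1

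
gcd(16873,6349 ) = 1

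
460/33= 460/33 = 13.94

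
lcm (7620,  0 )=0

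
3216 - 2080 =1136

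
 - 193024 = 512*( - 377) 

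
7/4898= 7/4898 = 0.00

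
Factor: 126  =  2^1*3^2*7^1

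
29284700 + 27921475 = 57206175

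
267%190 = 77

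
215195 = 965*223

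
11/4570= 11/4570 = 0.00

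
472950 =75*6306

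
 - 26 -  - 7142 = 7116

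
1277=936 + 341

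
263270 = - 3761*( - 70) 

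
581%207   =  167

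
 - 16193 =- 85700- - 69507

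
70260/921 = 23420/307 = 76.29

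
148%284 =148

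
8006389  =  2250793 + 5755596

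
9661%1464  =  877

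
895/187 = 4 + 147/187 = 4.79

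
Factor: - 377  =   - 13^1*29^1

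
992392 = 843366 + 149026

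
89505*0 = 0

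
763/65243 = 763/65243=0.01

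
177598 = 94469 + 83129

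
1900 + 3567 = 5467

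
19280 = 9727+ 9553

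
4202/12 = 350 + 1/6=350.17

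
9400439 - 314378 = 9086061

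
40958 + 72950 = 113908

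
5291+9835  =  15126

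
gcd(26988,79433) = 1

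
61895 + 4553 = 66448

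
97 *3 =291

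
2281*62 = 141422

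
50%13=11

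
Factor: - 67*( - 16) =2^4*67^1 = 1072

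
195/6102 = 65/2034 = 0.03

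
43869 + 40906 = 84775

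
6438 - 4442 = 1996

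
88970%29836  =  29298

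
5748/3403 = 1+2345/3403 = 1.69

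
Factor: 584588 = 2^2*101^1*1447^1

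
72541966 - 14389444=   58152522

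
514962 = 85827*6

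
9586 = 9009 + 577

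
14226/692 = 7113/346= 20.56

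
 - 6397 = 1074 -7471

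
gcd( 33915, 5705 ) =35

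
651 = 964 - 313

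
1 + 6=7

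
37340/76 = 9335/19 = 491.32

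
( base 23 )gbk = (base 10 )8737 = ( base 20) 11GH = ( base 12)5081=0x2221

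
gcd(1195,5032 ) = 1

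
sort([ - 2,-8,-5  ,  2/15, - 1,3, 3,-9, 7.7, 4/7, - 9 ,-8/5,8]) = [ - 9,-9,-8, - 5, - 2, - 8/5,-1, 2/15,4/7, 3, 3, 7.7, 8 ]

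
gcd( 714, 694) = 2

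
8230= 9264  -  1034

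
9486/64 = 148 + 7/32 = 148.22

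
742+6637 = 7379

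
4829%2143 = 543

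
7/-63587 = - 7/63587 = - 0.00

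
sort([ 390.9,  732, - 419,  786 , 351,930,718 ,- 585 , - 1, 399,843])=[-585, - 419, -1,  351, 390.9 , 399, 718 , 732,  786,843 , 930 ]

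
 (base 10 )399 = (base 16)18f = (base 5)3044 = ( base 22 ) i3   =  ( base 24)gf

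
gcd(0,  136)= 136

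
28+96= 124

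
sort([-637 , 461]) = [ - 637, 461 ]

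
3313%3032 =281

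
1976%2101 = 1976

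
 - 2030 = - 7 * 290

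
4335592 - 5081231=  - 745639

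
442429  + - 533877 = - 91448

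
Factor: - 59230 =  - 2^1*5^1*5923^1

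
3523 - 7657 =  - 4134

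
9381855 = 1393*6735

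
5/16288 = 5/16288 = 0.00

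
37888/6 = 18944/3 = 6314.67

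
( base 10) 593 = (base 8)1121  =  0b1001010001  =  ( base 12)415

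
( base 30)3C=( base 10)102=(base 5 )402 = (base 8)146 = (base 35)2W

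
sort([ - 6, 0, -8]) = [-8,  -  6,0]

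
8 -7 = 1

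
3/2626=3/2626 = 0.00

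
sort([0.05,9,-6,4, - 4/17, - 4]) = [ - 6, - 4, - 4/17,0.05, 4,9 ]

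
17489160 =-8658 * (-2020)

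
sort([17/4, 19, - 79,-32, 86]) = [-79,-32, 17/4, 19,86]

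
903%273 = 84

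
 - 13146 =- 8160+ - 4986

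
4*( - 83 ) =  - 332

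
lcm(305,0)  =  0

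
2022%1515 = 507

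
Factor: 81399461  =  11^1*13^1*23^1*24749^1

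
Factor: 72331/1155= 10333/165 = 3^( - 1)*5^( - 1)*11^(  -  1)*10333^1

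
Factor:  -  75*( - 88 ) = 6600=2^3*3^1 * 5^2*11^1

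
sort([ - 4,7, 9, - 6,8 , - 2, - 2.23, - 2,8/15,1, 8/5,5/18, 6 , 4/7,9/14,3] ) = [-6, - 4, - 2.23, - 2, - 2  ,  5/18, 8/15,4/7 , 9/14,1,8/5,3,6,7,8,9 ]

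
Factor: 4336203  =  3^1*1445401^1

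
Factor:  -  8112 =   -  2^4*3^1*13^2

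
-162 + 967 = 805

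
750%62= 6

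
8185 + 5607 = 13792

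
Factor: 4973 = 4973^1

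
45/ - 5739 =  - 1+1898/1913 = - 0.01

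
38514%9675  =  9489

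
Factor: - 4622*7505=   -  34688110  =  - 2^1*5^1*19^1*79^1*2311^1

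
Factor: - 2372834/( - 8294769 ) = 2^1*3^( - 2)*7^( - 3)  *19^1 * 41^1 * 1523^1*2687^( - 1)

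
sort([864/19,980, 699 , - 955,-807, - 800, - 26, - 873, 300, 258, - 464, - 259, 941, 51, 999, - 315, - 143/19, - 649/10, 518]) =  [ -955,-873,-807, - 800, - 464, - 315, -259, - 649/10, - 26, - 143/19, 864/19, 51, 258, 300, 518, 699, 941, 980, 999]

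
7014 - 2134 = 4880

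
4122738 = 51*80838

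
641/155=641/155 = 4.14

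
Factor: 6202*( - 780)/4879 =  - 691080/697 = - 2^3 * 3^1*5^1*13^1*17^( - 1)*41^(-1 )  *443^1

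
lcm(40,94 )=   1880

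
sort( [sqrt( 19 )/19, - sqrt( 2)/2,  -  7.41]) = [ - 7.41,  -  sqrt(2)/2, sqrt( 19) /19]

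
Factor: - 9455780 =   -  2^2 * 5^1*71^1*6659^1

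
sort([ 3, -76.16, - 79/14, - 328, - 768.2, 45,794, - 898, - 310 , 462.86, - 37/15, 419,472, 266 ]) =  [- 898, - 768.2, - 328, - 310, - 76.16,  -  79/14,-37/15 , 3,45,266, 419,462.86, 472,794] 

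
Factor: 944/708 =2^2*3^( - 1) = 4/3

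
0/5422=0 = 0.00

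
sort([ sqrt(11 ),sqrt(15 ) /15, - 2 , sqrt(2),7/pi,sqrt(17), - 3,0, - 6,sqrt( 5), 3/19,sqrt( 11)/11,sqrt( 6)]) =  [ - 6, - 3,-2,0,  3/19,sqrt(15 ) /15,sqrt (11 )/11,sqrt(2 ),7/pi,sqrt(5),  sqrt( 6 ),sqrt(11), sqrt( 17)] 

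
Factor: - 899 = -29^1*31^1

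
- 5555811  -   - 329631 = -5226180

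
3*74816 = 224448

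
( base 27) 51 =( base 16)88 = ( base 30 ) 4G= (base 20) 6g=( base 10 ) 136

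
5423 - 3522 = 1901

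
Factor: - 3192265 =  - 5^1*638453^1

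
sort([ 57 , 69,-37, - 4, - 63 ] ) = [ - 63,  -  37,- 4, 57, 69 ] 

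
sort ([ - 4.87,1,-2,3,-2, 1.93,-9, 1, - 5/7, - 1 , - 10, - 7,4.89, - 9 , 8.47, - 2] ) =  [ - 10, - 9, - 9, - 7 , - 4.87,- 2 , - 2, - 2, - 1,- 5/7 , 1,1, 1.93,3,4.89,8.47]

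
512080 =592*865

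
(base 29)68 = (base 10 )182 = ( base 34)5c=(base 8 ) 266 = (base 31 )5R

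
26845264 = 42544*631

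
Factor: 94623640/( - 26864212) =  - 23655910/6716053 = - 2^1 * 5^1*2365591^1*6716053^ (-1)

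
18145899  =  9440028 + 8705871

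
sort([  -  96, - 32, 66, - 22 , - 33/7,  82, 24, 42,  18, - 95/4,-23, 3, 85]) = [ - 96, - 32, - 95/4, - 23, - 22,-33/7, 3,18 , 24, 42, 66, 82, 85] 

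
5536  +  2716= 8252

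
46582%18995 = 8592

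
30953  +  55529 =86482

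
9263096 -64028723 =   -  54765627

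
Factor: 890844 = 2^2*3^1*61^1*1217^1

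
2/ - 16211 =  - 2/16211 = - 0.00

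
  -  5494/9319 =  - 5494/9319 = -0.59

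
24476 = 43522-19046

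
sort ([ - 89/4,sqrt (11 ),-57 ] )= [ - 57,  -  89/4,sqrt( 11 ) ] 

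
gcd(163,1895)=1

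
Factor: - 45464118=- 2^1 * 3^1*7^1 * 109^1 * 9931^1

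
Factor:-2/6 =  - 3^( - 1) = - 1/3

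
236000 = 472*500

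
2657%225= 182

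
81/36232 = 81/36232 =0.00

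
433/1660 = 433/1660 = 0.26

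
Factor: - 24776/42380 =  - 38/65 = - 2^1*5^( - 1 )*13^(  -  1)* 19^1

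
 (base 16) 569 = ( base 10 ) 1385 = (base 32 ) 1b9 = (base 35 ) 14k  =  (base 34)16P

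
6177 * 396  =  2446092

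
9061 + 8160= 17221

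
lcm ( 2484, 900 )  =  62100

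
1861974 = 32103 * 58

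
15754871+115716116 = 131470987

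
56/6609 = 56/6609 = 0.01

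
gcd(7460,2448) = 4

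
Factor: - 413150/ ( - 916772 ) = 206575/458386 = 2^( - 1)*  5^2  *  419^(- 1)*547^( - 1 ) * 8263^1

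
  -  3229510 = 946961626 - 950191136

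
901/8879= 901/8879= 0.10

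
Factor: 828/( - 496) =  - 207/124 = - 2^( - 2) * 3^2*23^1*31^( - 1 ) 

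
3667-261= 3406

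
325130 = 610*533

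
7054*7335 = 51741090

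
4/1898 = 2/949=0.00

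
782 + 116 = 898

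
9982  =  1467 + 8515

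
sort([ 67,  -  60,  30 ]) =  [ - 60, 30,67 ]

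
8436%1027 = 220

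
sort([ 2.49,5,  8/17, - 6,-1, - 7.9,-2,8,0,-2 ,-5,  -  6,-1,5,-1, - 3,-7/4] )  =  [-7.9, - 6, - 6,-5, - 3, - 2 ,-2, - 7/4 , - 1,-1, - 1, 0 , 8/17,2.49, 5, 5,8 ]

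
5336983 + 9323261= 14660244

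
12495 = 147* 85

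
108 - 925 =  - 817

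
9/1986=3/662 = 0.00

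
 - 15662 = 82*( - 191)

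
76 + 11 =87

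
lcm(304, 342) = 2736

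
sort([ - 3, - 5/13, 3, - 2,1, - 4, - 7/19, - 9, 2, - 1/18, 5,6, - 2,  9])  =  [ - 9, - 4, - 3, - 2,-2, - 5/13, - 7/19, - 1/18,1 , 2,3,5,6, 9] 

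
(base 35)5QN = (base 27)9ib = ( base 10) 7058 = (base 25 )b78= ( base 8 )15622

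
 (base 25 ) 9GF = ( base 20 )f20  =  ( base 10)6040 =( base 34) 57M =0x1798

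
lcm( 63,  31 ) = 1953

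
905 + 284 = 1189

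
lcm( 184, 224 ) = 5152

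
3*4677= 14031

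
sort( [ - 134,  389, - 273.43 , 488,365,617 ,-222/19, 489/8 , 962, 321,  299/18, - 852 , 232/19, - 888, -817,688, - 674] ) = [ - 888 , - 852, - 817, - 674,-273.43,- 134 , - 222/19 , 232/19, 299/18,489/8 , 321,365 , 389, 488, 617,688 , 962 ] 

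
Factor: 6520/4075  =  2^3*5^( - 1) = 8/5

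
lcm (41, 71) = 2911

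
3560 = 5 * 712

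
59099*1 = 59099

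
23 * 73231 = 1684313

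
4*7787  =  31148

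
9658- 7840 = 1818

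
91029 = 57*1597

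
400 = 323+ 77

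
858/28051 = 858/28051 = 0.03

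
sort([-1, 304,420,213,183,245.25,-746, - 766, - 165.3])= [ - 766, - 746, - 165.3,  -  1,183,213, 245.25,304,420 ] 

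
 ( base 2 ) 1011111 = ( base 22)47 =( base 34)2R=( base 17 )5A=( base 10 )95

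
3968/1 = 3968 = 3968.00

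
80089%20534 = 18487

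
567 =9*63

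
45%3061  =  45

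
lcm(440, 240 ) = 2640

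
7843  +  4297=12140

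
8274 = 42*197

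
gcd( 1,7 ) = 1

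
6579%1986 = 621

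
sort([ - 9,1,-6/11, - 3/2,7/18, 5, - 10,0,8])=[- 10,-9 ,-3/2,- 6/11,0,7/18,1,5, 8 ]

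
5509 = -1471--6980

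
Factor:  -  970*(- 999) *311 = 301368330 = 2^1*3^3*5^1*37^1*97^1*311^1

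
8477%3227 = 2023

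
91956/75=30652/25 = 1226.08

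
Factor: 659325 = 3^1* 5^2*59^1*149^1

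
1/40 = 1/40=0.03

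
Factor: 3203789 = 3203789^1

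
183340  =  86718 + 96622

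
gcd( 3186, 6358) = 2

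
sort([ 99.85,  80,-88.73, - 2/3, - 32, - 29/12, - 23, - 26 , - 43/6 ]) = [ - 88.73, - 32,-26, - 23 , -43/6, - 29/12 , - 2/3,80,99.85]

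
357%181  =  176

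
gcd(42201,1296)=81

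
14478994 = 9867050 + 4611944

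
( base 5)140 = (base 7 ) 63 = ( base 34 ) 1B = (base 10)45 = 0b101101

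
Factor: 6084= 2^2*3^2*13^2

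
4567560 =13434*340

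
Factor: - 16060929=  - 3^1*5353643^1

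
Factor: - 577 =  - 577^1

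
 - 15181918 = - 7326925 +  - 7854993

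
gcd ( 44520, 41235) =15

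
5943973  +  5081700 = 11025673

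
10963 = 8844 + 2119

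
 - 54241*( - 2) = 108482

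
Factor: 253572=2^2*3^1*11^1*17^1*113^1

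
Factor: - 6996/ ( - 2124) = 3^(-1)*11^1 * 53^1*59^( - 1 )=583/177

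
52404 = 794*66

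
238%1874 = 238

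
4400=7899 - 3499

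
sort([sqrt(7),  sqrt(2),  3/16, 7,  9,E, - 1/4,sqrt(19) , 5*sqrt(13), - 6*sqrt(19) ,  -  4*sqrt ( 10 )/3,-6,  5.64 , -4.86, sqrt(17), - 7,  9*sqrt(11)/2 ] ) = [-6*sqrt ( 19), - 7,-6,-4.86,-4*sqrt(10)/3,-1/4,  3/16 , sqrt( 2),  sqrt( 7 )  ,  E,sqrt(17) , sqrt( 19) , 5.64, 7,9,9*sqrt( 11) /2,5 * sqrt( 13)]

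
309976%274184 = 35792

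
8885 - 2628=6257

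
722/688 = 361/344 = 1.05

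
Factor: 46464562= 2^1*41^1 * 83^1 * 6827^1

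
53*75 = 3975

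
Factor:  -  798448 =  - 2^4*7^1*7129^1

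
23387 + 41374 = 64761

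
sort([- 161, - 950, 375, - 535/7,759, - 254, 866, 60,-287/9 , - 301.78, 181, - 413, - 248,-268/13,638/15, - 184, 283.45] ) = [ - 950 ,-413, - 301.78 , - 254,-248, - 184 , - 161, - 535/7,  -  287/9, - 268/13, 638/15,60,181, 283.45, 375,759,866 ]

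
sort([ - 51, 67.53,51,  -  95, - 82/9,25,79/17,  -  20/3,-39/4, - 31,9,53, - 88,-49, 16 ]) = [ - 95,-88, - 51,-49,-31, - 39/4, - 82/9, - 20/3, 79/17, 9,16,25,  51, 53,  67.53]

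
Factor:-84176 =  - 2^4*5261^1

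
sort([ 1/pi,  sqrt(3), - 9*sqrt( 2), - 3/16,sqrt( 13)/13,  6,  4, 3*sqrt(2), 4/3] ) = [ - 9*sqrt( 2), - 3/16, sqrt ( 13 )/13, 1/pi,4/3,  sqrt( 3), 4,  3*sqrt( 2 ),  6 ]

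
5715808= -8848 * ( - 646) 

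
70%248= 70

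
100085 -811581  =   - 711496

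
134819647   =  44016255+90803392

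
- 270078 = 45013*( - 6 ) 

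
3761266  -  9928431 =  - 6167165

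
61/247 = 61/247=0.25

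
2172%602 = 366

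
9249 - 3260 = 5989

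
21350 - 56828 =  - 35478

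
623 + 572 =1195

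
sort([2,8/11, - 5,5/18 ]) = [ -5,5/18, 8/11,  2] 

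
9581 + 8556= 18137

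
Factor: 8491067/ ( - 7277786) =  - 2^(-1 )*13^2 * 47^1 * 929^ (- 1 )* 1069^1*3917^(  -  1 )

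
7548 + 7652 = 15200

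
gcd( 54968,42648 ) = 8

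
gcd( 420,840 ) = 420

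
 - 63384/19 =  - 3336 = - 3336.00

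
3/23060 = 3/23060=   0.00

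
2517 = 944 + 1573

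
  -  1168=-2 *584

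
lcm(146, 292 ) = 292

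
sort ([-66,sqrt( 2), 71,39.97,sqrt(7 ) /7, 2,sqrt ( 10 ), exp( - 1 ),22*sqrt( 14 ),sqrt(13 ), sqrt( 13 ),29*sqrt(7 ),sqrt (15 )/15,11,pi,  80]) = [ - 66,sqrt ( 15) /15,exp ( - 1 )  ,  sqrt(7) /7,sqrt(2),  2,pi, sqrt( 10 ),sqrt (13), sqrt(13 ),11,39.97,71, 29*sqrt( 7 ),80,  22 * sqrt( 14 )] 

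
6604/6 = 3302/3 = 1100.67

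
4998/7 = 714 = 714.00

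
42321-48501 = -6180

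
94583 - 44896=49687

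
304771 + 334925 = 639696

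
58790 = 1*58790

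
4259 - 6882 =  - 2623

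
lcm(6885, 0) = 0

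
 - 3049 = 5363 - 8412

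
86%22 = 20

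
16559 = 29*571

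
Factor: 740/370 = 2 = 2^1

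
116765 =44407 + 72358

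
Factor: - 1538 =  - 2^1 * 769^1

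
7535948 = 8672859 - 1136911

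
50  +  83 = 133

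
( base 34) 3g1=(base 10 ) 4013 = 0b111110101101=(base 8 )7655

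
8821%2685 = 766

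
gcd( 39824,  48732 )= 524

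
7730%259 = 219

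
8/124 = 2/31= 0.06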